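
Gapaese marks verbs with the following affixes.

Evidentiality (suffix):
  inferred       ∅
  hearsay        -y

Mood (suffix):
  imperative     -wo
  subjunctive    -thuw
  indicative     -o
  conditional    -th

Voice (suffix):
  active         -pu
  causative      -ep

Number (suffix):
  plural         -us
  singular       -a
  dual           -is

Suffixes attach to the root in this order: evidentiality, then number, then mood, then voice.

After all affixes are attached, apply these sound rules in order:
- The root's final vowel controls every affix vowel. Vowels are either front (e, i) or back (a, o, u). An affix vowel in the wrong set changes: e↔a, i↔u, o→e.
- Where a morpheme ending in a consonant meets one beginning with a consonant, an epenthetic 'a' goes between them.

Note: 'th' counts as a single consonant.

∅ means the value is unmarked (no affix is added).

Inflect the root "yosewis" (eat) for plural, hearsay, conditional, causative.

yosewisayisathep

Attach evidentiality hearsay -y → yosewisy.
Attach number plural -us → yosewisyus.
Attach mood conditional -th → yosewisyusth.
Attach voice causative -ep → yosewisyusthep.
Apply vowel harmony: yosewisyusthep → yosewisyisthep.
Apply epenthesis: yosewisyisthep → yosewisayisathep.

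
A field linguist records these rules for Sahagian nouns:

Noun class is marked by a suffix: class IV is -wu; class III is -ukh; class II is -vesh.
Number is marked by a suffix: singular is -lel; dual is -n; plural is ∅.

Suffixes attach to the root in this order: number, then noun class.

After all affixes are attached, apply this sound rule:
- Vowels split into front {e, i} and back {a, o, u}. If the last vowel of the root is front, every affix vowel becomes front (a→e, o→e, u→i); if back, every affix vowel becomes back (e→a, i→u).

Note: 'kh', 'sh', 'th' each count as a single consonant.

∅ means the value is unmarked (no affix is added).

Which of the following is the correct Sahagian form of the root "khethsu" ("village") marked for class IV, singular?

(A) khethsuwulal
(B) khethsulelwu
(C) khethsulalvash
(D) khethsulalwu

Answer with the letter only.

D

Attach number singular -lel → khethsulel.
Attach noun class class IV -wu → khethsulelwu.
Apply vowel harmony: khethsulelwu → khethsulalwu.
So the correct form is khethsulalwu, option (D).
(A) khethsuwulal is wrong: it has the affixes in the wrong order.
(C) khethsulalvash is wrong: it uses class II instead of class IV for noun class.
(B) khethsulelwu is wrong: it fails to apply the sound rule(s).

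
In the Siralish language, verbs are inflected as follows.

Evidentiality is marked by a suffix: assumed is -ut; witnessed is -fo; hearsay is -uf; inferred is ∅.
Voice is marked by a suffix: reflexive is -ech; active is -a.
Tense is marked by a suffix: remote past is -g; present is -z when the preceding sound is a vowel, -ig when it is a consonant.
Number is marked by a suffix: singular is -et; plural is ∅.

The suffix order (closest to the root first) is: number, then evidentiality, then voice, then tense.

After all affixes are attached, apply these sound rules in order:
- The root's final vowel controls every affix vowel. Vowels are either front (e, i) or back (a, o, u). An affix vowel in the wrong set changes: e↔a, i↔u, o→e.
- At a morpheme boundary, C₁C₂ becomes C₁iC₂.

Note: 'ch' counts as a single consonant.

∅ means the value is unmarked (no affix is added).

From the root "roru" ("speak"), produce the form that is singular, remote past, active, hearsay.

roruatufag

Attach number singular -et → roruet.
Attach evidentiality hearsay -uf → roruetuf.
Attach voice active -a → roruetufa.
Attach tense remote past -g → roruetufag.
Apply vowel harmony: roruetufag → roruatufag.
Epenthesis: no change.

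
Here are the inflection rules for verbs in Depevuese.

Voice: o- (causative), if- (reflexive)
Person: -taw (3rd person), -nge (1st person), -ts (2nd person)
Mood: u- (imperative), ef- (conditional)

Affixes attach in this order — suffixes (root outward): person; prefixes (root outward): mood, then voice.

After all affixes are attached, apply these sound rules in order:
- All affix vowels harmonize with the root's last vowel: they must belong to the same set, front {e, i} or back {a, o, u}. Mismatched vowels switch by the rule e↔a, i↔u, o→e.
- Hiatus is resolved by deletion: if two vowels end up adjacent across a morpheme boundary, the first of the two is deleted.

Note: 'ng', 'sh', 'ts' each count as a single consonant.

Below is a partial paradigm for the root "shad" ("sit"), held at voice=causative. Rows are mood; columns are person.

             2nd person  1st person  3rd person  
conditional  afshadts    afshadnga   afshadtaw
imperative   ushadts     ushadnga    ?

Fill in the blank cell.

ushadtaw

Attach person 3rd person -taw → shadtaw.
Attach mood imperative u- → ushadtaw.
Attach voice causative o- → oushadtaw.
Vowel harmony: no change.
Apply vowel deletion: oushadtaw → ushadtaw.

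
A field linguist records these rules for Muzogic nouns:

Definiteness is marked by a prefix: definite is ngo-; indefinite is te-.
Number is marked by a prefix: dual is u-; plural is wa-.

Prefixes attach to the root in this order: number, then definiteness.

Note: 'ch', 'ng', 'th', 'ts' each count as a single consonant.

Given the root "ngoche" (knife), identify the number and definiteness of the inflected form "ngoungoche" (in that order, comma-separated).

dual, definite

Segment: ngo-u-ngoche.
number: u- → dual.
definiteness: ngo- → definite.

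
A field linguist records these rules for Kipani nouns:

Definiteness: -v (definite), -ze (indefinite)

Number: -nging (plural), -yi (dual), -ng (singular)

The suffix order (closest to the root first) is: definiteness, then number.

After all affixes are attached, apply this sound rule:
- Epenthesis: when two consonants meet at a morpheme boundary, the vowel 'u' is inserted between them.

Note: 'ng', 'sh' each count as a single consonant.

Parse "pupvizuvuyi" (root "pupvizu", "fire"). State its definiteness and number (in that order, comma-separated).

Segment: pupvizu-v-yi.
definiteness: -v → definite.
number: -yi → dual.

definite, dual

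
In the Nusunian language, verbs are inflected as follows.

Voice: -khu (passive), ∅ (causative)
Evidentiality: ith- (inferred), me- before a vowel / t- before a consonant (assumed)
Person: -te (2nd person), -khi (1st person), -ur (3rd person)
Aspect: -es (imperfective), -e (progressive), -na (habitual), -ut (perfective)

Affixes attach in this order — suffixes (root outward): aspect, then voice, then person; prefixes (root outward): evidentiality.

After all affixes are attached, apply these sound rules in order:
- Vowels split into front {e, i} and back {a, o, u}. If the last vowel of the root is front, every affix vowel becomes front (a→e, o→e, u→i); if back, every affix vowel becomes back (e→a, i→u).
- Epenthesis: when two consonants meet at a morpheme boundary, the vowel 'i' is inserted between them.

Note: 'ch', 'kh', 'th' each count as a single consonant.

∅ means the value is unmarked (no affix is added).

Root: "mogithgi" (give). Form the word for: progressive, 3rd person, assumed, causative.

timogithgieir

Attach evidentiality assumed t- (before consonant 'm') → tmogithgi.
Attach aspect progressive -e → tmogithgie.
voice = causative: zero marking, form stays tmogithgie.
Attach person 3rd person -ur → tmogithgieur.
Apply vowel harmony: tmogithgieur → tmogithgieir.
Apply epenthesis: tmogithgieir → timogithgieir.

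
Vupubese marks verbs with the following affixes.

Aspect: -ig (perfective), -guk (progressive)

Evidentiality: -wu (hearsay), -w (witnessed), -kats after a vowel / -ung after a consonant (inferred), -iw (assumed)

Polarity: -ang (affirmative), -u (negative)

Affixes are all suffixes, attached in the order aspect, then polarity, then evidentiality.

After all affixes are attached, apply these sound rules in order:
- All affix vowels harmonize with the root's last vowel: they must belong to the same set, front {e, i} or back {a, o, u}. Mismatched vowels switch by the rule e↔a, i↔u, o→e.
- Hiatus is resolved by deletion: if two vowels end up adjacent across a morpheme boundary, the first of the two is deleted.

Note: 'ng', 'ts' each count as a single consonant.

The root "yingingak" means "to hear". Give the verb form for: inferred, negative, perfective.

yingingakugukats

Attach aspect perfective -ig → yingingakig.
Attach polarity negative -u → yingingakigu.
Attach evidentiality inferred -kats (after vowel 'u') → yingingakigukats.
Apply vowel harmony: yingingakigukats → yingingakugukats.
Vowel deletion: no change.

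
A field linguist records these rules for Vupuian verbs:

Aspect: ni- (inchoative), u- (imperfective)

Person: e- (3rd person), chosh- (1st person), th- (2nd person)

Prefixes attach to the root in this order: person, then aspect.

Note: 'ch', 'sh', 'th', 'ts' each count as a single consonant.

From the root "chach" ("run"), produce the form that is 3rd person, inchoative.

Attach person 3rd person e- → echach.
Attach aspect inchoative ni- → niechach.

niechach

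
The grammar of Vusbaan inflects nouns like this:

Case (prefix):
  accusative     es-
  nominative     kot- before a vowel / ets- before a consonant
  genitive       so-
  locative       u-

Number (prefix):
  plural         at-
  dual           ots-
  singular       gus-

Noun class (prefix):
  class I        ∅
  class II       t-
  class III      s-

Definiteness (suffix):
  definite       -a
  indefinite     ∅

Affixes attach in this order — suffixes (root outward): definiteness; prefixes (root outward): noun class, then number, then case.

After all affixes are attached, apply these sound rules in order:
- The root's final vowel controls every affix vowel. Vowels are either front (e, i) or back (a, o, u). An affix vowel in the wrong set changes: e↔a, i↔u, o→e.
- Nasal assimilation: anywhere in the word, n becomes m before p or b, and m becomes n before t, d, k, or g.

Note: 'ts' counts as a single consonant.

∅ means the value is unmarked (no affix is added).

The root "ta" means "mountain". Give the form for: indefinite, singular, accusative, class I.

noun class = class I: zero marking, form stays ta.
Attach number singular gus- → gusta.
definiteness = indefinite: zero marking, form stays gusta.
Attach case accusative es- → esgusta.
Apply vowel harmony: esgusta → asgusta.
Nasal assimilation: no change.

asgusta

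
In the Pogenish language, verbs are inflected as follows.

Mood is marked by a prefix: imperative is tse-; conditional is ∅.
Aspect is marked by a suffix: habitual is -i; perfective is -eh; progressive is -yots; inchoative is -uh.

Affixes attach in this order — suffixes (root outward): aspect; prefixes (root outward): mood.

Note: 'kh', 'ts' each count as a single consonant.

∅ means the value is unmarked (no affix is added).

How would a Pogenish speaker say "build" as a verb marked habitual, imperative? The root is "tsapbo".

Attach aspect habitual -i → tsapboi.
Attach mood imperative tse- → tsetsapboi.

tsetsapboi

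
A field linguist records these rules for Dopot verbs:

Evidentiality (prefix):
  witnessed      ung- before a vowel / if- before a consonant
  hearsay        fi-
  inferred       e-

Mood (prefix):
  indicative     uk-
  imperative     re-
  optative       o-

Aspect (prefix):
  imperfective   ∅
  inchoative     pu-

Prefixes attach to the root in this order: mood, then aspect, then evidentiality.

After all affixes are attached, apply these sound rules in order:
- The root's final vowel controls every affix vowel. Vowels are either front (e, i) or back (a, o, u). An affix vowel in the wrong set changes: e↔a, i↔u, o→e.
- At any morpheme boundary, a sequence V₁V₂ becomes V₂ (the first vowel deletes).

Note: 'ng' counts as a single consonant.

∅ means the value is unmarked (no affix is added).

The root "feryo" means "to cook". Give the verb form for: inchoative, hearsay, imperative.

Attach mood imperative re- → referyo.
Attach aspect inchoative pu- → pureferyo.
Attach evidentiality hearsay fi- → fipureferyo.
Apply vowel harmony: fipureferyo → fupuraferyo.
Vowel deletion: no change.

fupuraferyo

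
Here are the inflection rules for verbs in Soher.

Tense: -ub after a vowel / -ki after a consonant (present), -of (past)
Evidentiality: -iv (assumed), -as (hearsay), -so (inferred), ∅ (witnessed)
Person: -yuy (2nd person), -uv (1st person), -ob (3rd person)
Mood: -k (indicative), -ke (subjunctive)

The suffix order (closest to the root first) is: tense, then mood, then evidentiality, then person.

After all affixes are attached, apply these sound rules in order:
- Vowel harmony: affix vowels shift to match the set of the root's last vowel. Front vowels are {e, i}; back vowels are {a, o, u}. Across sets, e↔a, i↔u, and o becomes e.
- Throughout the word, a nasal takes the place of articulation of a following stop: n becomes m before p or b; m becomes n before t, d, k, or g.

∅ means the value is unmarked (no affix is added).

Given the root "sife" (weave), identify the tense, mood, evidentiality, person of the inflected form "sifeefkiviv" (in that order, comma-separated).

Segment: sife-of-k-iv-uv.
tense: -of → past.
mood: -k → indicative.
evidentiality: -iv → assumed.
person: -uv → 1st person.

past, indicative, assumed, 1st person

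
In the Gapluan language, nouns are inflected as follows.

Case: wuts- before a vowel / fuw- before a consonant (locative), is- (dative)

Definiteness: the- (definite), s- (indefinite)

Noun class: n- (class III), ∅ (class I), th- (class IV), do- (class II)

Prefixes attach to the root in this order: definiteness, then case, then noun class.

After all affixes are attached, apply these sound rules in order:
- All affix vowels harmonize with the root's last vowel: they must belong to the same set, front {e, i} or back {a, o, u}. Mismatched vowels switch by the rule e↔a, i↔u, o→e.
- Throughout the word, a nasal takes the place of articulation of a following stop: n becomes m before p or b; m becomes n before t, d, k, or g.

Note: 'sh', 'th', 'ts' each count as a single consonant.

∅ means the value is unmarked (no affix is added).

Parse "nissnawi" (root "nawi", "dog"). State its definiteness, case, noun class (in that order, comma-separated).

indefinite, dative, class III

Segment: n-is-s-nawi.
definiteness: s- → indefinite.
case: is- → dative.
noun class: n- → class III.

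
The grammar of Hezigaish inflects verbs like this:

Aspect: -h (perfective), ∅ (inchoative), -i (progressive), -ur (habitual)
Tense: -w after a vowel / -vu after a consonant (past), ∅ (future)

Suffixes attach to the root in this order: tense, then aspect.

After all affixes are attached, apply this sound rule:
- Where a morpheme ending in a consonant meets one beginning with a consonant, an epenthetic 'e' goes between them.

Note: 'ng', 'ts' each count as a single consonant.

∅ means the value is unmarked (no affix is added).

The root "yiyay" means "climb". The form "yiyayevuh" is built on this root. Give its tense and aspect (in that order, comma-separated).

past, perfective

Segment: yiyay-vu-h.
tense: -w/vu → past.
aspect: -h → perfective.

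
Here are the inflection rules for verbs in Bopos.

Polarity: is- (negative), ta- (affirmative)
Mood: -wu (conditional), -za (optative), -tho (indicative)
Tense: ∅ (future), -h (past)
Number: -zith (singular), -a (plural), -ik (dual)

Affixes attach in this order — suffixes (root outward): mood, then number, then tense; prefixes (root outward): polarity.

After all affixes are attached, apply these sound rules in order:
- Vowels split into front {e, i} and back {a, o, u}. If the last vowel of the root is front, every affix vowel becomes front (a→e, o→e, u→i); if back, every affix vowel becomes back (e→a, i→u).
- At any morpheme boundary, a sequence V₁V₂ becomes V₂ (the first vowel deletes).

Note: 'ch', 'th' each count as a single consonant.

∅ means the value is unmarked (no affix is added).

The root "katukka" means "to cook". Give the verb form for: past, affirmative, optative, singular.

Attach mood optative -za → katukkaza.
Attach polarity affirmative ta- → takatukkaza.
Attach number singular -zith → takatukkazazith.
Attach tense past -h → takatukkazazithh.
Apply vowel harmony: takatukkazazithh → takatukkazazuthh.
Vowel deletion: no change.

takatukkazazuthh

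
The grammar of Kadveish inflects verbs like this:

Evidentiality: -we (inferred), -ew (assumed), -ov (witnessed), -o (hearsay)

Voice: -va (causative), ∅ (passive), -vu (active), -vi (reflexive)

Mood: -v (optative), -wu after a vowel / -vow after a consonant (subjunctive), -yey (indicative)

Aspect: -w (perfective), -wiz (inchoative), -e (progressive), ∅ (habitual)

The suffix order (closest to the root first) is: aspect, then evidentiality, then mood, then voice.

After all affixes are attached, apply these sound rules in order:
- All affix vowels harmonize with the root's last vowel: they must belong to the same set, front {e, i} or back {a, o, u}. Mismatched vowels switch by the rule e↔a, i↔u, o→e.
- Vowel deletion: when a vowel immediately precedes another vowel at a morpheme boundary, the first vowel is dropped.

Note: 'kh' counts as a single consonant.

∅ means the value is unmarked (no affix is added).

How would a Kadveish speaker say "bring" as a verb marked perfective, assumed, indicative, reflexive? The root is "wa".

Attach aspect perfective -w → waw.
Attach evidentiality assumed -ew → wawew.
Attach mood indicative -yey → wawewyey.
Attach voice reflexive -vi → wawewyeyvi.
Apply vowel harmony: wawewyeyvi → wawawyayvu.
Vowel deletion: no change.

wawawyayvu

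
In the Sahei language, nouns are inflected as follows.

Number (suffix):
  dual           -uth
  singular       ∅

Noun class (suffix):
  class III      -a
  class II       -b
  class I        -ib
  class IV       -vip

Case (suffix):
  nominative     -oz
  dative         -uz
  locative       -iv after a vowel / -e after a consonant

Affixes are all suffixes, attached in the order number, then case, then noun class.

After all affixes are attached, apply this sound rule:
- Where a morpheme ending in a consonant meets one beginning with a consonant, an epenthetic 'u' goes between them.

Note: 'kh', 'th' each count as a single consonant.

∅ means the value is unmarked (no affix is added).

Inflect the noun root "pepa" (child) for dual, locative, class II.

Attach number dual -uth → pepauth.
Attach case locative -e (after consonant 'th') → pepauthe.
Attach noun class class II -b → pepautheb.
Epenthesis: no change.

pepautheb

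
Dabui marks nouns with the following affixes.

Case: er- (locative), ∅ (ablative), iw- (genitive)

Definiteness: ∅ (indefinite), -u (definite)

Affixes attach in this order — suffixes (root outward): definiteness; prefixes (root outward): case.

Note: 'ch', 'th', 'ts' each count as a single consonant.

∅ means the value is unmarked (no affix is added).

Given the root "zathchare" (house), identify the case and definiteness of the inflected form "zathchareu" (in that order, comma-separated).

Segment: zathchare-u.
case: ∅ → ablative.
definiteness: -u → definite.

ablative, definite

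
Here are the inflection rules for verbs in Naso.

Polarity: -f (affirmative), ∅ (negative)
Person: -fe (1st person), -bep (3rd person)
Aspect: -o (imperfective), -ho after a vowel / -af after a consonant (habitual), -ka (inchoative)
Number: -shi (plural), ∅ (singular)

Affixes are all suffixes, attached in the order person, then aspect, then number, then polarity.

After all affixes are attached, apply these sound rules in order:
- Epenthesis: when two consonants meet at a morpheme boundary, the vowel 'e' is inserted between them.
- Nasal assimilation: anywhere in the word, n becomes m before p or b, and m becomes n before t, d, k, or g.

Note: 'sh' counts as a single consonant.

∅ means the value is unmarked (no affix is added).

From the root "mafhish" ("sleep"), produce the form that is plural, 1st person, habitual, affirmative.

Attach person 1st person -fe → mafhishfe.
Attach aspect habitual -ho (after vowel 'e') → mafhishfeho.
Attach number plural -shi → mafhishfehoshi.
Attach polarity affirmative -f → mafhishfehoshif.
Apply epenthesis: mafhishfehoshif → mafhishefehoshif.
Nasal assimilation: no change.

mafhishefehoshif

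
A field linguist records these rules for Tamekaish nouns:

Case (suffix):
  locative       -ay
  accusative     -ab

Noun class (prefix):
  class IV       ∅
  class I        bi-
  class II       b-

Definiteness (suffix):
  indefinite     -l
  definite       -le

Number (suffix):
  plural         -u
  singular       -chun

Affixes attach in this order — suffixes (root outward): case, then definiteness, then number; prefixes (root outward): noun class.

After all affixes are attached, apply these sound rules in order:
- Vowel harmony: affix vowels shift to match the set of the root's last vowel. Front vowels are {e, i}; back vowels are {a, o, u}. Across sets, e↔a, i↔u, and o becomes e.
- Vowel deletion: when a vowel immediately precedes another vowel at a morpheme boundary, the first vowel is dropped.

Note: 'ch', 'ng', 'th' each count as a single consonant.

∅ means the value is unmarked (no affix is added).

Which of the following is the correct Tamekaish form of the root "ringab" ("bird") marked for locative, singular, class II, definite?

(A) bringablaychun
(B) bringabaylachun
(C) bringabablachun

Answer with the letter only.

Attach case locative -ay → ringabay.
Attach definiteness definite -le → ringabayle.
Attach number singular -chun → ringabaylechun.
Attach noun class class II b- → bringabaylechun.
Apply vowel harmony: bringabaylechun → bringabaylachun.
Vowel deletion: no change.
So the correct form is bringabaylachun, option (B).
(A) bringablaychun is wrong: it has the affixes in the wrong order.
(C) bringabablachun is wrong: it uses accusative instead of locative for case.

B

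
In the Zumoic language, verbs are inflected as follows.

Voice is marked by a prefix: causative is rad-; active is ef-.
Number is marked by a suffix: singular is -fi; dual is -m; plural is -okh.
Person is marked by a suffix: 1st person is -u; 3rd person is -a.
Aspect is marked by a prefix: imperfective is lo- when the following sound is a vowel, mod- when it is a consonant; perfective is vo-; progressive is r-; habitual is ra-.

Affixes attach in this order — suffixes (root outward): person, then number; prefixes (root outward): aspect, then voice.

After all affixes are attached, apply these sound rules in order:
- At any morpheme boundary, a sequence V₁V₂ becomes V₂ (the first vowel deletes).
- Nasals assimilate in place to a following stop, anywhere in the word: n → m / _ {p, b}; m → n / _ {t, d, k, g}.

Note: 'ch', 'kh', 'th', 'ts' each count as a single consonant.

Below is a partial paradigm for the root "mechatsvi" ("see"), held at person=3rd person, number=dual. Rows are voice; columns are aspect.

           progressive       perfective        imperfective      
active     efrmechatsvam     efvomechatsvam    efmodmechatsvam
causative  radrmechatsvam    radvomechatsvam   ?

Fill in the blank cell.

Attach aspect imperfective mod- (before consonant 'm') → modmechatsvi.
Attach person 3rd person -a → modmechatsvia.
Attach voice causative rad- → radmodmechatsvia.
Attach number dual -m → radmodmechatsviam.
Apply vowel deletion: radmodmechatsviam → radmodmechatsvam.
Nasal assimilation: no change.

radmodmechatsvam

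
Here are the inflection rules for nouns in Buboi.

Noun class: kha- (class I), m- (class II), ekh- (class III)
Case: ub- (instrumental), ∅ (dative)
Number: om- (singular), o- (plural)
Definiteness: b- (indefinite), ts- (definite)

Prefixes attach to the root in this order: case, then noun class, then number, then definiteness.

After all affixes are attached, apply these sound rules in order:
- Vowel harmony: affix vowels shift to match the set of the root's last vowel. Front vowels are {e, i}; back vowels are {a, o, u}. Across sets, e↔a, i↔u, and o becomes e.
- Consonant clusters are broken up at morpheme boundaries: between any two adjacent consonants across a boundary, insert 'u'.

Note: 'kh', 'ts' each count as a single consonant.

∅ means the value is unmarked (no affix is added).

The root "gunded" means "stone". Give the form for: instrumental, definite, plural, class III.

Attach case instrumental ub- → ubgunded.
Attach noun class class III ekh- → ekhubgunded.
Attach number plural o- → oekhubgunded.
Attach definiteness definite ts- → tsoekhubgunded.
Apply vowel harmony: tsoekhubgunded → tseekhibgunded.
Apply epenthesis: tseekhibgunded → tseekhibugunded.

tseekhibugunded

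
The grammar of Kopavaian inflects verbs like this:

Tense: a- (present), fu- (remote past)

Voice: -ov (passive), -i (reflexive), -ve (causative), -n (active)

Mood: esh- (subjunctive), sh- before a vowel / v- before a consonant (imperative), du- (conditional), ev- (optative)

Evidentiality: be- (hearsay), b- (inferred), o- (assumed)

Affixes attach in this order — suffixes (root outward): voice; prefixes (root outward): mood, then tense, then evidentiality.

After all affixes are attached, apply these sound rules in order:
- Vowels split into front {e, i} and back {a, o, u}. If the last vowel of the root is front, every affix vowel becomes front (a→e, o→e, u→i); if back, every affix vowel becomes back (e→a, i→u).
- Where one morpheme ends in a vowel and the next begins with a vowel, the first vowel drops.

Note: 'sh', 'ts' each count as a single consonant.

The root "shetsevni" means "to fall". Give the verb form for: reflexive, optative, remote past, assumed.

Attach mood optative ev- → evshetsevni.
Attach tense remote past fu- → fuevshetsevni.
Attach evidentiality assumed o- → ofuevshetsevni.
Attach voice reflexive -i → ofuevshetsevnii.
Apply vowel harmony: ofuevshetsevnii → efievshetsevnii.
Apply vowel deletion: efievshetsevnii → efevshetsevni.

efevshetsevni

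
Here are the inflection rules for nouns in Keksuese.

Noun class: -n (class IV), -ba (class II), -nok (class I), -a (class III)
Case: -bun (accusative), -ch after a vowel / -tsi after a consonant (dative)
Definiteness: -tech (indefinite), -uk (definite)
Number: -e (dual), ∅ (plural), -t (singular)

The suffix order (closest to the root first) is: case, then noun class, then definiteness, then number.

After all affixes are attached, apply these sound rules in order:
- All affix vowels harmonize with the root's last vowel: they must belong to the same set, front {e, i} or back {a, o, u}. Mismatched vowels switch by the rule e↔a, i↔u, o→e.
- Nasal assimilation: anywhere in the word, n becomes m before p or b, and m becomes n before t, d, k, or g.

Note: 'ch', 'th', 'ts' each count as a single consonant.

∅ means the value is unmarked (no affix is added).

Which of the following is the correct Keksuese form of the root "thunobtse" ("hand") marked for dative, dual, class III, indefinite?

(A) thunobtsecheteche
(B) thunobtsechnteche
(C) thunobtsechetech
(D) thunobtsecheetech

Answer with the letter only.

A

Attach case dative -ch (after vowel 'e') → thunobtsech.
Attach noun class class III -a → thunobtsecha.
Attach definiteness indefinite -tech → thunobtsechatech.
Attach number dual -e → thunobtsechateche.
Apply vowel harmony: thunobtsechateche → thunobtsecheteche.
Nasal assimilation: no change.
So the correct form is thunobtsecheteche, option (A).
(C) thunobtsechetech is wrong: it uses plural instead of dual for number.
(D) thunobtsecheetech is wrong: it has the affixes in the wrong order.
(B) thunobtsechnteche is wrong: it uses class IV instead of class III for noun class.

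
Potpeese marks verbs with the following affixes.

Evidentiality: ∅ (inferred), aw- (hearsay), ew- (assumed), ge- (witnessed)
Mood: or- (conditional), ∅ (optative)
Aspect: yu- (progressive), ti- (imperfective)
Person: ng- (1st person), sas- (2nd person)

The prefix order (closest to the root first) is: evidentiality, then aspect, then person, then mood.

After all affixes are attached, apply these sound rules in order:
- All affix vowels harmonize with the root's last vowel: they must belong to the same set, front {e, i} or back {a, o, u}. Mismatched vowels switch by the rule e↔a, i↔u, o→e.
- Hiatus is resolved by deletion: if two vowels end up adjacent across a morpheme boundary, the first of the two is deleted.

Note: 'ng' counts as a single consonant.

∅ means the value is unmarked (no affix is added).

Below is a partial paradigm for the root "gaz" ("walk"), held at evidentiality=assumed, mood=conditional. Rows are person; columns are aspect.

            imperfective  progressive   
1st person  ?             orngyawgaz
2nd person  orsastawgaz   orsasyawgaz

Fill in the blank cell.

Attach evidentiality assumed ew- → ewgaz.
Attach aspect imperfective ti- → tiewgaz.
Attach person 1st person ng- → ngtiewgaz.
Attach mood conditional or- → orngtiewgaz.
Apply vowel harmony: orngtiewgaz → orngtuawgaz.
Apply vowel deletion: orngtuawgaz → orngtawgaz.

orngtawgaz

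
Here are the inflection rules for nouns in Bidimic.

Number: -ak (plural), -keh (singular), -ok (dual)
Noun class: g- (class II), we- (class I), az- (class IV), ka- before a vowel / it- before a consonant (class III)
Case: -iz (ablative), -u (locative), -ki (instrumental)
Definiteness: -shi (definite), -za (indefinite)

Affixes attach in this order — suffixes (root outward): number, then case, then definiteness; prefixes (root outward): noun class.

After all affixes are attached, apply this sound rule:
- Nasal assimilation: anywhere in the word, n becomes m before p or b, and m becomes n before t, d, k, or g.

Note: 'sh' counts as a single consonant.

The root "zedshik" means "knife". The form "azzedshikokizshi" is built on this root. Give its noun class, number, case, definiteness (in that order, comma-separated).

class IV, dual, ablative, definite

Segment: az-zedshik-ok-iz-shi.
noun class: az- → class IV.
number: -ok → dual.
case: -iz → ablative.
definiteness: -shi → definite.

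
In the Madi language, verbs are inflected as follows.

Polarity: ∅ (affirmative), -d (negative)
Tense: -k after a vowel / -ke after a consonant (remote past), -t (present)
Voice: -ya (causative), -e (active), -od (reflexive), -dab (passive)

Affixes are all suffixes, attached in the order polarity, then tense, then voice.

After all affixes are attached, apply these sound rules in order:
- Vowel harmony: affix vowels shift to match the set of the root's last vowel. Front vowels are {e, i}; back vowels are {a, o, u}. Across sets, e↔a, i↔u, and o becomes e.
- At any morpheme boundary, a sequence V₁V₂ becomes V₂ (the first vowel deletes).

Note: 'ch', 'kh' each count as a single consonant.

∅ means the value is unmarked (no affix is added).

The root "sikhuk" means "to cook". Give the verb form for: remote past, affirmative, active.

polarity = affirmative: zero marking, form stays sikhuk.
Attach tense remote past -ke (after consonant 'k') → sikhukke.
Attach voice active -e → sikhukkee.
Apply vowel harmony: sikhukkee → sikhukkaa.
Apply vowel deletion: sikhukkaa → sikhukka.

sikhukka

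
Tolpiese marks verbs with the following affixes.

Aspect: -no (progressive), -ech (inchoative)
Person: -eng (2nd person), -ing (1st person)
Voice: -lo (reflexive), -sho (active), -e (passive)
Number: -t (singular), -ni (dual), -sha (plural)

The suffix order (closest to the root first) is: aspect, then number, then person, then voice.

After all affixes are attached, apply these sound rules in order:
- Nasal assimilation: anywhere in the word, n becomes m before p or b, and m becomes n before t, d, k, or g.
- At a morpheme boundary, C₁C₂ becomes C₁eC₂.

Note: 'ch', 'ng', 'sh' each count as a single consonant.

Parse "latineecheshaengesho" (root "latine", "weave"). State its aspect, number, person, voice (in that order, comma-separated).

inchoative, plural, 2nd person, active

Segment: latine-ech-sha-eng-sho.
aspect: -ech → inchoative.
number: -sha → plural.
person: -eng → 2nd person.
voice: -sho → active.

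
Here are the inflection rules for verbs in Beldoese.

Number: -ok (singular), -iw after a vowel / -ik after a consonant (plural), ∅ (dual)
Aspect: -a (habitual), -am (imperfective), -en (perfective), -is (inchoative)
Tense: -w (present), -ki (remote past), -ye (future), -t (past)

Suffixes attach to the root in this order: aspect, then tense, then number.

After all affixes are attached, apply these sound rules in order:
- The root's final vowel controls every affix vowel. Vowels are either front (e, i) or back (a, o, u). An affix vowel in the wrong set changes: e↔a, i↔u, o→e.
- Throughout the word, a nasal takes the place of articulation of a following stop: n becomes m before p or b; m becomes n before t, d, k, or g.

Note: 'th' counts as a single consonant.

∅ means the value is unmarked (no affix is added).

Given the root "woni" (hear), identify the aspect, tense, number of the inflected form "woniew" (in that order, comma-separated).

habitual, present, dual

Segment: woni-a-w.
aspect: -a → habitual.
tense: -w → present.
number: ∅ → dual.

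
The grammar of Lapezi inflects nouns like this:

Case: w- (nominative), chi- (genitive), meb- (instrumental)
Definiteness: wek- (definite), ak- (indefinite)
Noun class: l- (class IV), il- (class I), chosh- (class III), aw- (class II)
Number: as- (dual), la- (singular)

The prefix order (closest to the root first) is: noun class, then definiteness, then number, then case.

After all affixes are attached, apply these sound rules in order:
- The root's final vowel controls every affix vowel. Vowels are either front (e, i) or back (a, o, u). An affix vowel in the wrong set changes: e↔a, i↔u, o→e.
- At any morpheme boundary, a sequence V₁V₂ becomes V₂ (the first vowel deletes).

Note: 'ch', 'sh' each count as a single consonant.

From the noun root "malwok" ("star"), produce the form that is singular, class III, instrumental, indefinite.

mablakchoshmalwok

Attach noun class class III chosh- → choshmalwok.
Attach definiteness indefinite ak- → akchoshmalwok.
Attach number singular la- → laakchoshmalwok.
Attach case instrumental meb- → meblaakchoshmalwok.
Apply vowel harmony: meblaakchoshmalwok → mablaakchoshmalwok.
Apply vowel deletion: mablaakchoshmalwok → mablakchoshmalwok.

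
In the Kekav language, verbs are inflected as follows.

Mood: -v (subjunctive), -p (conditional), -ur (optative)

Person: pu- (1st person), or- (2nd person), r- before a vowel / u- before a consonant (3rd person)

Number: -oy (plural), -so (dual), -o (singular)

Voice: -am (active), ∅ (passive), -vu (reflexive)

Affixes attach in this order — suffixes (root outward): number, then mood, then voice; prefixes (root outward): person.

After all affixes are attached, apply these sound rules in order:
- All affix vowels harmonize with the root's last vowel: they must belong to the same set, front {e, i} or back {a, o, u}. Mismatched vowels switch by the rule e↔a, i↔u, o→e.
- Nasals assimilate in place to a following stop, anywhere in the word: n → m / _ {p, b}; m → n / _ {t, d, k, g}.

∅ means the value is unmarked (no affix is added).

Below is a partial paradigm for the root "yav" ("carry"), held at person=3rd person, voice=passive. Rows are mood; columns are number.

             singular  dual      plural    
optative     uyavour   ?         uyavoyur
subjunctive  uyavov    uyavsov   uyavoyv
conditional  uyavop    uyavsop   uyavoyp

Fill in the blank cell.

Attach number dual -so → yavso.
Attach mood optative -ur → yavsour.
Attach person 3rd person u- (before consonant 'y') → uyavsour.
voice = passive: zero marking, form stays uyavsour.
Vowel harmony: no change.
Nasal assimilation: no change.

uyavsour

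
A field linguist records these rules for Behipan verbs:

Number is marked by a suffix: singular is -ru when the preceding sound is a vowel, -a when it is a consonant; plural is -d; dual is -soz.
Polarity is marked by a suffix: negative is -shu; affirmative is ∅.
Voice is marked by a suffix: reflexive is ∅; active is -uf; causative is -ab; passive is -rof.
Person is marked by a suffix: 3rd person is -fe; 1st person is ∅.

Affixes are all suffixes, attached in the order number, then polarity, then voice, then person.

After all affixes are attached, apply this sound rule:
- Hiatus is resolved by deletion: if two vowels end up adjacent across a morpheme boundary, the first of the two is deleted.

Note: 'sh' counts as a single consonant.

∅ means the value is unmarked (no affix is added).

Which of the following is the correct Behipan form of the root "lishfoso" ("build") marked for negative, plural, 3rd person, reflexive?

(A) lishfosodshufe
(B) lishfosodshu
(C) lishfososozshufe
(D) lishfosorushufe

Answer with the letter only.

Attach number plural -d → lishfosod.
Attach polarity negative -shu → lishfosodshu.
voice = reflexive: zero marking, form stays lishfosodshu.
Attach person 3rd person -fe → lishfosodshufe.
Vowel deletion: no change.
So the correct form is lishfosodshufe, option (A).
(C) lishfososozshufe is wrong: it uses dual instead of plural for number.
(B) lishfosodshu is wrong: it uses 1st person instead of 3rd person for person.
(D) lishfosorushufe is wrong: it uses singular instead of plural for number.

A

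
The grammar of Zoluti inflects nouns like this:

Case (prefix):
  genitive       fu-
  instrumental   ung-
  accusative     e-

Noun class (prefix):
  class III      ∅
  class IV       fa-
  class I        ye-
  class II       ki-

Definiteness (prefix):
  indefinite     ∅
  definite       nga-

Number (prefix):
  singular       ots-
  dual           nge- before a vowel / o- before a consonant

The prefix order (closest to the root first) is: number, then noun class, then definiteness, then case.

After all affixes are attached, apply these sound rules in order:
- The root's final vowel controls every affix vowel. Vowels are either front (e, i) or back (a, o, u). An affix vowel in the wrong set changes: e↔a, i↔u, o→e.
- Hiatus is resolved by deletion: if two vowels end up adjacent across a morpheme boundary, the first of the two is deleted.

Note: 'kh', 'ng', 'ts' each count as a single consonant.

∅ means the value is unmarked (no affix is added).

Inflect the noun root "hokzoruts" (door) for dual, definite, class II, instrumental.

ungngakohokzoruts

Attach number dual o- (before consonant 'h') → ohokzoruts.
Attach noun class class II ki- → kiohokzoruts.
Attach definiteness definite nga- → ngakiohokzoruts.
Attach case instrumental ung- → ungngakiohokzoruts.
Apply vowel harmony: ungngakiohokzoruts → ungngakuohokzoruts.
Apply vowel deletion: ungngakuohokzoruts → ungngakohokzoruts.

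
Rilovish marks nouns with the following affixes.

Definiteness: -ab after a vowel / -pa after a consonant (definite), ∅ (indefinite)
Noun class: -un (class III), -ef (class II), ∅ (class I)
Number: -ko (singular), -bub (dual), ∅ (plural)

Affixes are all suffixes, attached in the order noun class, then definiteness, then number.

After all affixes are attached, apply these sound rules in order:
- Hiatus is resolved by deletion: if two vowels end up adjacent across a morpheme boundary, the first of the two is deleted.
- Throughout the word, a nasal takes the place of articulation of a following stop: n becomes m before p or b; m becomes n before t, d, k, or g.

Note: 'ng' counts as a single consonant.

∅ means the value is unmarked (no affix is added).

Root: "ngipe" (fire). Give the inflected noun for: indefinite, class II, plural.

Attach noun class class II -ef → ngipeef.
definiteness = indefinite: zero marking, form stays ngipeef.
number = plural: zero marking, form stays ngipeef.
Apply vowel deletion: ngipeef → ngipef.
Nasal assimilation: no change.

ngipef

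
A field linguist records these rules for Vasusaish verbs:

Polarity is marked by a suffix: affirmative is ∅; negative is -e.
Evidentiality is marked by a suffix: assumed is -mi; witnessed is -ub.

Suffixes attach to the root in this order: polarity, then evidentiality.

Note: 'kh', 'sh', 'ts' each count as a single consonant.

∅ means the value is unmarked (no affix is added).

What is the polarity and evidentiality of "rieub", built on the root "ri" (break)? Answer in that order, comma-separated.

negative, witnessed

Segment: ri-e-ub.
polarity: -e → negative.
evidentiality: -ub → witnessed.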